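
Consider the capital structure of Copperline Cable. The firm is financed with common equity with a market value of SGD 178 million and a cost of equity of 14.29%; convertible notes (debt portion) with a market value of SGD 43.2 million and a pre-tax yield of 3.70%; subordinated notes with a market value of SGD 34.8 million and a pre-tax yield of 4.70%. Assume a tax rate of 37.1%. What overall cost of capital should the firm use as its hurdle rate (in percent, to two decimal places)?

10.73%

Total capital V = 178 + 43.2 + 34.8 = 256.
Equity: weight = 178/256 = 0.6953; cost = 14.29%.
Convertible notes (debt portion): weight = 43.2/256 = 0.1688; after-tax cost = 3.7% × (1 − 37.1%) = 2.3273%.
Subordinated notes: weight = 34.8/256 = 0.1359; after-tax cost = 4.7% × (1 − 37.1%) = 2.9563%.
WACC = 0.6953 × 14.2900% + 0.1688 × 2.3273% + 0.1359 × 2.9563% = 10.7306%.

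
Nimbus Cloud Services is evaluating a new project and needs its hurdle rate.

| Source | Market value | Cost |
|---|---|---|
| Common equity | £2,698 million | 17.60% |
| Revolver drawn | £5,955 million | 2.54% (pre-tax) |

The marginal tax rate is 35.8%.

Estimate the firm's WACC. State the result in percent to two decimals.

6.61%

Total capital V = 2698 + 5955 = 8653.
Equity: weight = 2698/8653 = 0.3118; cost = 17.6%.
Revolver drawn: weight = 5955/8653 = 0.6882; after-tax cost = 2.54% × (1 − 35.8%) = 1.6307%.
WACC = 0.3118 × 17.6000% + 0.6882 × 1.6307% = 6.6099%.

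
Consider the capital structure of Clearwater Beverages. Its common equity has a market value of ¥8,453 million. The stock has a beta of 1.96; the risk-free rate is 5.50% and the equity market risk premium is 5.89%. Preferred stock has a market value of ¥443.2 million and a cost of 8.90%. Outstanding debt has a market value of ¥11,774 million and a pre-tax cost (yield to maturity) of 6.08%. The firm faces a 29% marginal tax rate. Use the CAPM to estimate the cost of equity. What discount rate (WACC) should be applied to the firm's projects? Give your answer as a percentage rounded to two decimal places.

Cost of equity via CAPM: Re = 5.5% + 1.96 × 5.89% = 17.0444%.
Total capital V = 8453 + 443.2 + 11774 = 20670.2.
Equity: weight = 8453/20670.2 = 0.4089; cost = 17.0444%.
Preferred: weight = 443.2/20670.2 = 0.0214; cost = 8.9%.
Debt: weight = 11774/20670.2 = 0.5696; after-tax cost = 6.08% × (1 − 29%) = 4.3168%.
WACC = 0.4089 × 17.0444% + 0.0214 × 8.9000% + 0.5696 × 4.3168% = 9.6200%.

9.62%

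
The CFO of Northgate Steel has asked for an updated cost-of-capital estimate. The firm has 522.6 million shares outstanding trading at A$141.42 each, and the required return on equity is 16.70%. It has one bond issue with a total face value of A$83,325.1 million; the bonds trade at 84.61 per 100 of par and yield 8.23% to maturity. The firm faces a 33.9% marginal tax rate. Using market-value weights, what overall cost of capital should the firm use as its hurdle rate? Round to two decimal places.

Market value of equity E = 141.42 × 522.6m = 73906.092m. Market value of debt D = 83325.1m × 84.61/100 = 70501.36711m.
Total capital V = 73906.092 + 70501.36711 = 144407.45911.
Equity: weight = 73906.092/144407.45911 = 0.5118; cost = 16.7%.
Bonds outstanding: weight = 70501.36711/144407.45911 = 0.4882; after-tax cost = 8.23% × (1 − 33.9%) = 5.4400%.
WACC = 0.5118 × 16.7000% + 0.4882 × 5.4400% = 11.2028%.

11.20%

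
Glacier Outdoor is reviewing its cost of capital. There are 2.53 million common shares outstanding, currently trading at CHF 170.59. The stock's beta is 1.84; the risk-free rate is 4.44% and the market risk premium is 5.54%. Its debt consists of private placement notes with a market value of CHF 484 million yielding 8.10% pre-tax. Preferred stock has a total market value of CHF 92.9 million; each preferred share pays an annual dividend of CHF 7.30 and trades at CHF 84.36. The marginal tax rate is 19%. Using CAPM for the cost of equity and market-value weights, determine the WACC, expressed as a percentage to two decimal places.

Cost of equity via CAPM: Re = 4.44% + 1.84 × 5.54% = 14.6336%.
Cost of preferred: Rp = 7.3 / 84.36 = 8.6534%.
Market value of equity E = 170.59 × 2.53m = 431.5927m.
Total capital V = 431.5927 + 92.9 + 484 = 1008.4927.
Equity: weight = 431.5927/1008.4927 = 0.4280; cost = 14.6336%.
Preferred: weight = 92.9/1008.4927 = 0.0921; cost = 8.6534%.
Private placement notes: weight = 484/1008.4927 = 0.4799; after-tax cost = 8.1% × (1 − 19%) = 6.5610%.
WACC = 0.4280 × 14.6336% + 0.0921 × 8.6534% + 0.4799 × 6.5610% = 10.2085%.

10.21%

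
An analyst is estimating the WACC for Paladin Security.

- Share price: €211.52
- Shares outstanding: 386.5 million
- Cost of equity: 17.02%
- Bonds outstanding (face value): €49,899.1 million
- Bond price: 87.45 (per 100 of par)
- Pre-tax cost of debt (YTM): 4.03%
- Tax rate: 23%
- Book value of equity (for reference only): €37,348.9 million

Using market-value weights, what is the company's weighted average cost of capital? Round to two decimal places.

12.18%

Market value of equity E = 211.52 × 386.5m = 81752.48m. Market value of debt D = 49899.1m × 87.45/100 = 43636.76295m.
Total capital V = 81752.48 + 43636.76295 = 125389.24295.
Equity: weight = 81752.48/125389.24295 = 0.6520; cost = 17.02%.
Bonds outstanding: weight = 43636.76295/125389.24295 = 0.3480; after-tax cost = 4.03% × (1 − 23%) = 3.1031%.
WACC = 0.6520 × 17.0200% + 0.3480 × 3.1031% = 12.1768%.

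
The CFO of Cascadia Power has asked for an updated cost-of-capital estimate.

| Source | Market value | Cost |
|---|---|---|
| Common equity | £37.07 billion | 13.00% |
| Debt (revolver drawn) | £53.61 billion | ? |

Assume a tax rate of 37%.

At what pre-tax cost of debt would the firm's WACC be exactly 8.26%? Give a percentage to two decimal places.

7.91%

Total capital V = 37.07 + 53.61 = 90.68.
Equity weight = 37.07/90.68 = 0.4088.
Revolver drawn weight = 53.61/90.68 = 0.5912.
Equity contribution = 0.4088 × 13% = 5.3144%.
Remaining for debt = 8.26% − 5.3144% = 2.9456%.
Rd × (1 − 37%) × 0.5912 = 2.9456%  ⇒  Rd = 7.9086%.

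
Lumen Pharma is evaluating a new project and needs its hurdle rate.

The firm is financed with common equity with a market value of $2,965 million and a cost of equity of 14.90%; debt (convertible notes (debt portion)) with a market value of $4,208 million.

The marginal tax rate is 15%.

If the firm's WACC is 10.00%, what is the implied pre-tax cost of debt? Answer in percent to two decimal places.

Total capital V = 2965 + 4208 = 7173.
Equity weight = 2965/7173 = 0.4134.
Convertible notes (debt portion) weight = 4208/7173 = 0.5866.
Equity contribution = 0.4134 × 14.9% = 6.1590%.
Remaining for debt = 10.0% − 6.1590% = 3.8410%.
Rd × (1 − 15%) × 0.5866 = 3.8410%  ⇒  Rd = 7.7028%.

7.70%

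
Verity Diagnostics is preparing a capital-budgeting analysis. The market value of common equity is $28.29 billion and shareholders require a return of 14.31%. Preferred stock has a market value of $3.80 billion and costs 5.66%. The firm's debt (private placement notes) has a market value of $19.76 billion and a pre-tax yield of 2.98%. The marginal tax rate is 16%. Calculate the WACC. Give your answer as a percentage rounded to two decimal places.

9.18%

Total capital V = 28.29 + 3.8 + 19.76 = 51.85.
Equity: weight = 28.29/51.85 = 0.5456; cost = 14.31%.
Preferred: weight = 3.8/51.85 = 0.0733; cost = 5.66%.
Private placement notes: weight = 19.76/51.85 = 0.3811; after-tax cost = 2.98% × (1 − 16%) = 2.5032%.
WACC = 0.5456 × 14.3100% + 0.0733 × 5.6600% + 0.3811 × 2.5032% = 9.1765%.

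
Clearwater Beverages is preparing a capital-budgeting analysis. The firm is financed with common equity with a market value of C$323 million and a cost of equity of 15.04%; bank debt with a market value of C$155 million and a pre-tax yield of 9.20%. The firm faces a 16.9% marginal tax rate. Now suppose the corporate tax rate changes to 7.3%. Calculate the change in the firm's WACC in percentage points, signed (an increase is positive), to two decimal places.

+0.29 pp

Current WACC:
Total capital V = 323 + 155 = 478.
Equity: weight = 323/478 = 0.6757; cost = 15.04%.
Bank debt: weight = 155/478 = 0.3243; after-tax cost = 9.2% × (1 − 16.9%) = 7.6452%.
WACC = 0.6757 × 15.0400% + 0.3243 × 7.6452% = 12.6421%.
After the change:
Total capital V = 323 + 155 = 478.
Equity: weight = 323/478 = 0.6757; cost = 15.04%.
Bank debt: weight = 155/478 = 0.3243; after-tax cost = 9.2% × (1 − 7.3%) = 8.5284%.
WACC = 0.6757 × 15.0400% + 0.3243 × 8.5284% = 12.9285%.
Change in WACC = 12.9285% − 12.6421% = 0.2864 pp.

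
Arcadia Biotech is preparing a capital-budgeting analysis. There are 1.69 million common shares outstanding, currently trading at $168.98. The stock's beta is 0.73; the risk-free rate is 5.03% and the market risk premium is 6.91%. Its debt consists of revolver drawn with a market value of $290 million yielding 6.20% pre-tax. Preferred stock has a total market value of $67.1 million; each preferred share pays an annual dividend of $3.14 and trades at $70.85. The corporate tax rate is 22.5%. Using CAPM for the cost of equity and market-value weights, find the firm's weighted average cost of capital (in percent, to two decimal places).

Cost of equity via CAPM: Re = 5.03% + 0.73 × 6.91% = 10.0743%.
Cost of preferred: Rp = 3.14 / 70.85 = 4.4319%.
Market value of equity E = 168.98 × 1.69m = 285.5762m.
Total capital V = 285.5762 + 67.1 + 290 = 642.6762.
Equity: weight = 285.5762/642.6762 = 0.4444; cost = 10.0743%.
Preferred: weight = 67.1/642.6762 = 0.1044; cost = 4.4319%.
Revolver drawn: weight = 290/642.6762 = 0.4512; after-tax cost = 6.2% × (1 − 22.5%) = 4.8050%.
WACC = 0.4444 × 10.0743% + 0.1044 × 4.4319% + 0.4512 × 4.8050% = 7.1075%.

7.11%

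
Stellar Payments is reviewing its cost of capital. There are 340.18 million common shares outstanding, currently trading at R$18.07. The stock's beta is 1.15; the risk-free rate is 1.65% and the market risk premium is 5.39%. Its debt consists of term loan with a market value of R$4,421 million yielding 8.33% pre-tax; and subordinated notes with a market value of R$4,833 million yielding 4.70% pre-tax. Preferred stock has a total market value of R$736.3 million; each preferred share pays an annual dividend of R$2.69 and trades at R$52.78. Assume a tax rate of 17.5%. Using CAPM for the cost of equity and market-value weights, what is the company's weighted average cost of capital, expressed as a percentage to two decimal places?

Cost of equity via CAPM: Re = 1.65% + 1.15 × 5.39% = 7.8485%.
Cost of preferred: Rp = 2.69 / 52.78 = 5.0966%.
Market value of equity E = 18.07 × 340.18m = 6147.0526m.
Total capital V = 6147.0526 + 736.3 + 4421 + 4833 = 16137.3526.
Equity: weight = 6147.0526/16137.3526 = 0.3809; cost = 7.8485%.
Preferred: weight = 736.3/16137.3526 = 0.0456; cost = 5.0966%.
Term loan: weight = 4421/16137.3526 = 0.2740; after-tax cost = 8.33% × (1 − 17.5%) = 6.8722%.
Subordinated notes: weight = 4833/16137.3526 = 0.2995; after-tax cost = 4.7% × (1 − 17.5%) = 3.8775%.
WACC = 0.3809 × 7.8485% + 0.0456 × 5.0966% + 0.2740 × 6.8722% + 0.2995 × 3.8775% = 6.2662%.

6.27%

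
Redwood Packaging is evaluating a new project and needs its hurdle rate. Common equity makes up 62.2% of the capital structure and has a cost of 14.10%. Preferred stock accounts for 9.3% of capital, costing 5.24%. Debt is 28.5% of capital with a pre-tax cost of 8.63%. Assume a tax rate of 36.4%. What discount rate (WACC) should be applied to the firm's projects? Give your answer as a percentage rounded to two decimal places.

10.82%

After-tax cost of debt = 8.63% × (1 − 36.4%) = 5.4887%.
WACC = 0.622 × 14.1000% + 0.093 × 5.2400% + 0.285 × 5.4887% = 10.8218%.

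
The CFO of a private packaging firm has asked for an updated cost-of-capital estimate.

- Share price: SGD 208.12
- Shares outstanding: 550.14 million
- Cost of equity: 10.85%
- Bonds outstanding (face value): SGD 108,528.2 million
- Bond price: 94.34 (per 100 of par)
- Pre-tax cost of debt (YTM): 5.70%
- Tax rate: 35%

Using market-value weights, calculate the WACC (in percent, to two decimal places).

Market value of equity E = 208.12 × 550.14m = 114495.1368m. Market value of debt D = 108528.2m × 94.34/100 = 102385.50388m.
Total capital V = 114495.1368 + 102385.50388 = 216880.64068.
Equity: weight = 114495.1368/216880.64068 = 0.5279; cost = 10.85%.
Bonds outstanding: weight = 102385.50388/216880.64068 = 0.4721; after-tax cost = 5.7% × (1 − 35%) = 3.7050%.
WACC = 0.5279 × 10.8500% + 0.4721 × 3.7050% = 7.4770%.

7.48%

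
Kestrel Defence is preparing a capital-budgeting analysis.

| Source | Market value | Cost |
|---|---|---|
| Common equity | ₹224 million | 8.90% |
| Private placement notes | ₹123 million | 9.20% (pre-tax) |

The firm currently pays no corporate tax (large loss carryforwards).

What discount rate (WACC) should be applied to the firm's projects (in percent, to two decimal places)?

Total capital V = 224 + 123 = 347.
Equity: weight = 224/347 = 0.6455; cost = 8.9%.
Private placement notes: weight = 123/347 = 0.3545; after-tax cost = 9.2% × (1 − 0%) = 9.2000%.
WACC = 0.6455 × 8.9000% + 0.3545 × 9.2000% = 9.0063%.

9.01%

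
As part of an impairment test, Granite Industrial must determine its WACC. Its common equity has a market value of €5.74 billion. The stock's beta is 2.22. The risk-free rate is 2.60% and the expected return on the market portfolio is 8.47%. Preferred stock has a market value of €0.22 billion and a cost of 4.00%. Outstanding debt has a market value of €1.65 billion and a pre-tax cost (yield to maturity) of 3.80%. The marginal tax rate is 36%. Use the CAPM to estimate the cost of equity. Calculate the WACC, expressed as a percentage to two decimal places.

Market risk premium = 8.47% − 2.6% = 5.87%.
Cost of equity via CAPM: Re = 2.6% + 2.22 × 5.87% = 15.6314%.
Total capital V = 5.74 + 0.22 + 1.65 = 7.61.
Equity: weight = 5.74/7.61 = 0.7543; cost = 15.6314%.
Preferred: weight = 0.22/7.61 = 0.0289; cost = 4%.
Debt: weight = 1.65/7.61 = 0.2168; after-tax cost = 3.8% × (1 − 36%) = 2.4320%.
WACC = 0.7543 × 15.6314% + 0.0289 × 4.0000% + 0.2168 × 2.4320% = 12.4333%.

12.43%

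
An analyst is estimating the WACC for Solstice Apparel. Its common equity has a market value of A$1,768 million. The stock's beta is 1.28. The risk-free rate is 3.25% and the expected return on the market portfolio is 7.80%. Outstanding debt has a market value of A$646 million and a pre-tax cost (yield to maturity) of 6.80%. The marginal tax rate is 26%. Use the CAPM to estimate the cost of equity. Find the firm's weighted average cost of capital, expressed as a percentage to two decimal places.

Market risk premium = 7.8% − 3.25% = 4.55%.
Cost of equity via CAPM: Re = 3.25% + 1.28 × 4.55% = 9.0740%.
Total capital V = 1768 + 646 = 2414.
Equity: weight = 1768/2414 = 0.7324; cost = 9.074%.
Debt: weight = 646/2414 = 0.2676; after-tax cost = 6.8% × (1 − 26%) = 5.0320%.
WACC = 0.7324 × 9.0740% + 0.2676 × 5.0320% = 7.9923%.

7.99%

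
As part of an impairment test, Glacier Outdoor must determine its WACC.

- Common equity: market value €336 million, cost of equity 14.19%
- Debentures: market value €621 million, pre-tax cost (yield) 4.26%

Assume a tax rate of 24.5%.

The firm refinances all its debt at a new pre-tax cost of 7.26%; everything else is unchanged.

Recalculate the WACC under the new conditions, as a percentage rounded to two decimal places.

8.54%

After the change:
Total capital V = 336 + 621 = 957.
Equity: weight = 336/957 = 0.3511; cost = 14.19%.
Debentures: weight = 621/957 = 0.6489; after-tax cost = 7.26% × (1 − 24.5%) = 5.4813%.
WACC = 0.3511 × 14.1900% + 0.6489 × 5.4813% = 8.5389%.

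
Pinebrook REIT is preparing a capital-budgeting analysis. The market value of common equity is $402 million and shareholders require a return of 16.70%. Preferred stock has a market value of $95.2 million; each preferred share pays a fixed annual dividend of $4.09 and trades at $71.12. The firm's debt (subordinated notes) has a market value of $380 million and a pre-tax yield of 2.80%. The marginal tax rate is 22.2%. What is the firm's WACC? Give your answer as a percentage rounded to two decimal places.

9.22%

Cost of preferred: Rp = 4.09 / 71.12 = 5.7508%.
Total capital V = 402 + 95.2 + 380 = 877.2.
Equity: weight = 402/877.2 = 0.4583; cost = 16.7%.
Preferred: weight = 95.2/877.2 = 0.1085; cost = 5.7508%.
Subordinated notes: weight = 380/877.2 = 0.4332; after-tax cost = 2.8% × (1 − 22.2%) = 2.1784%.
WACC = 0.4583 × 16.7000% + 0.1085 × 5.7508% + 0.4332 × 2.1784% = 9.2210%.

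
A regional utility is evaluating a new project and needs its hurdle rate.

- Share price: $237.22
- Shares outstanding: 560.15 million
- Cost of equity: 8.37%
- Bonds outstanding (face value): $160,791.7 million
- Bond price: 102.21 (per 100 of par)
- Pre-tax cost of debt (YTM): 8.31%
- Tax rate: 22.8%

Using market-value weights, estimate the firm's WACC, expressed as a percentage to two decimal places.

Market value of equity E = 237.22 × 560.15m = 132878.783m. Market value of debt D = 160791.7m × 102.21/100 = 164345.19657m.
Total capital V = 132878.783 + 164345.19657 = 297223.97957.
Equity: weight = 132878.783/297223.97957 = 0.4471; cost = 8.37%.
Bonds outstanding: weight = 164345.19657/297223.97957 = 0.5529; after-tax cost = 8.31% × (1 − 22.8%) = 6.4153%.
WACC = 0.4471 × 8.3700% + 0.5529 × 6.4153% = 7.2892%.

7.29%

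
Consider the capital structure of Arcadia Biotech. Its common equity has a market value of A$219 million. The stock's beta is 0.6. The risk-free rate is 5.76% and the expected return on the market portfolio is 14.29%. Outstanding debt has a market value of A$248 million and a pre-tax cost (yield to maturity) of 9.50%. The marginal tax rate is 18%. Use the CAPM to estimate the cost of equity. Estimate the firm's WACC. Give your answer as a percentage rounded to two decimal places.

Market risk premium = 14.29% − 5.76% = 8.53%.
Cost of equity via CAPM: Re = 5.76% + 0.6 × 8.53% = 10.8780%.
Total capital V = 219 + 248 = 467.
Equity: weight = 219/467 = 0.4690; cost = 10.878%.
Debt: weight = 248/467 = 0.5310; after-tax cost = 9.5% × (1 − 18%) = 7.7900%.
WACC = 0.4690 × 10.8780% + 0.5310 × 7.7900% = 9.2381%.

9.24%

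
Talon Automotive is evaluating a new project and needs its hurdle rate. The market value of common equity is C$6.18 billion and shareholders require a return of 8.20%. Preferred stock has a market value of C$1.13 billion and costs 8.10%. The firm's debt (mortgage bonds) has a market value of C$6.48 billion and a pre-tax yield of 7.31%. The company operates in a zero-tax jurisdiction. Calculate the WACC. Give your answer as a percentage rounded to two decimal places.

Total capital V = 6.18 + 1.13 + 6.48 = 13.79.
Equity: weight = 6.18/13.79 = 0.4482; cost = 8.2%.
Preferred: weight = 1.13/13.79 = 0.0819; cost = 8.1%.
Mortgage bonds: weight = 6.48/13.79 = 0.4699; after-tax cost = 7.31% × (1 − 0%) = 7.3100%.
WACC = 0.4482 × 8.2000% + 0.0819 × 8.1000% + 0.4699 × 7.3100% = 7.7736%.

7.77%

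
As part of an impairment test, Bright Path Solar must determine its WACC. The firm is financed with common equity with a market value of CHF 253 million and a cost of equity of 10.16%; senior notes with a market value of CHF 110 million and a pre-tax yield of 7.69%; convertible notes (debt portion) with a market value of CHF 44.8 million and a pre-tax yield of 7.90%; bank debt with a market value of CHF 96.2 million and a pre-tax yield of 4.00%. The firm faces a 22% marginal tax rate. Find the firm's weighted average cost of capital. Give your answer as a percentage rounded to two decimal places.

Total capital V = 253 + 110 + 44.8 + 96.2 = 504.
Equity: weight = 253/504 = 0.5020; cost = 10.16%.
Senior notes: weight = 110/504 = 0.2183; after-tax cost = 7.69% × (1 − 22%) = 5.9982%.
Convertible notes (debt portion): weight = 44.8/504 = 0.0889; after-tax cost = 7.9% × (1 − 22%) = 6.1620%.
Bank debt: weight = 96.2/504 = 0.1909; after-tax cost = 4% × (1 − 22%) = 3.1200%.
WACC = 0.5020 × 10.1600% + 0.2183 × 5.9982% + 0.0889 × 6.1620% + 0.1909 × 3.1200% = 7.5525%.

7.55%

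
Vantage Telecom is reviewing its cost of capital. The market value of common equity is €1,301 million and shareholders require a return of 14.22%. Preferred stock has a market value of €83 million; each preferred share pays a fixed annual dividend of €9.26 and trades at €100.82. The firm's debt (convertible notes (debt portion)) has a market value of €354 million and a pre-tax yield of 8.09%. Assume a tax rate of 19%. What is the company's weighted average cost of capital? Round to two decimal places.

12.42%

Cost of preferred: Rp = 9.26 / 100.82 = 9.1847%.
Total capital V = 1301 + 83 + 354 = 1738.
Equity: weight = 1301/1738 = 0.7486; cost = 14.22%.
Preferred: weight = 83/1738 = 0.0478; cost = 9.1847%.
Convertible notes (debt portion): weight = 354/1738 = 0.2037; after-tax cost = 8.09% × (1 − 19%) = 6.5529%.
WACC = 0.7486 × 14.2200% + 0.0478 × 9.1847% + 0.2037 × 6.5529% = 12.4179%.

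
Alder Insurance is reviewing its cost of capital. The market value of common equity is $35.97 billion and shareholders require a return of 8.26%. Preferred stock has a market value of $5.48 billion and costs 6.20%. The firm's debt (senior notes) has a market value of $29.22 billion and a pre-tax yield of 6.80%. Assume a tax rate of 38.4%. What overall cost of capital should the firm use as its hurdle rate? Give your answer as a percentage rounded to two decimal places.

6.42%

Total capital V = 35.97 + 5.48 + 29.22 = 70.67.
Equity: weight = 35.97/70.67 = 0.5090; cost = 8.26%.
Preferred: weight = 5.48/70.67 = 0.0775; cost = 6.2%.
Senior notes: weight = 29.22/70.67 = 0.4135; after-tax cost = 6.8% × (1 − 38.4%) = 4.1888%.
WACC = 0.5090 × 8.2600% + 0.0775 × 6.2000% + 0.4135 × 4.1888% = 6.4169%.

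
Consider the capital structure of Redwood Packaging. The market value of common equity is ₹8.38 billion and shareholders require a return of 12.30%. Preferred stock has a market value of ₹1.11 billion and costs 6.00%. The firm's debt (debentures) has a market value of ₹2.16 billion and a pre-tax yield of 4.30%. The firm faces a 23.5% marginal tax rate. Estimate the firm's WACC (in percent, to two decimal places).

10.03%

Total capital V = 8.38 + 1.11 + 2.16 = 11.65.
Equity: weight = 8.38/11.65 = 0.7193; cost = 12.3%.
Preferred: weight = 1.11/11.65 = 0.0953; cost = 6%.
Debentures: weight = 2.16/11.65 = 0.1854; after-tax cost = 4.3% × (1 − 23.5%) = 3.2895%.
WACC = 0.7193 × 12.3000% + 0.0953 × 6.0000% + 0.1854 × 3.2895% = 10.0291%.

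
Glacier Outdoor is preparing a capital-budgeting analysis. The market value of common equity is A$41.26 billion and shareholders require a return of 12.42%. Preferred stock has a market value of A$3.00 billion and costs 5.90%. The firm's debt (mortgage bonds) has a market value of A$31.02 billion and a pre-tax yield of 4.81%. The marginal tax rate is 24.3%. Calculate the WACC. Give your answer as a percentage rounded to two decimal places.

8.54%

Total capital V = 41.26 + 3 + 31.02 = 75.28.
Equity: weight = 41.26/75.28 = 0.5481; cost = 12.42%.
Preferred: weight = 3/75.28 = 0.0399; cost = 5.9%.
Mortgage bonds: weight = 31.02/75.28 = 0.4121; after-tax cost = 4.81% × (1 − 24.3%) = 3.6412%.
WACC = 0.5481 × 12.4200% + 0.0399 × 5.9000% + 0.4121 × 3.6412% = 8.5428%.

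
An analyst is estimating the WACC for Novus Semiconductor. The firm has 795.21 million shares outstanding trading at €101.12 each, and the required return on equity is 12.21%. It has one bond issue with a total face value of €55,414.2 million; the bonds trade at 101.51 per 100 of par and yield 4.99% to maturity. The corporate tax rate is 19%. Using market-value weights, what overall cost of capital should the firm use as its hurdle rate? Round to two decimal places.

8.85%

Market value of equity E = 101.12 × 795.21m = 80411.6352m. Market value of debt D = 55414.2m × 101.51/100 = 56250.95442m.
Total capital V = 80411.6352 + 56250.95442 = 136662.58962.
Equity: weight = 80411.6352/136662.58962 = 0.5884; cost = 12.21%.
Bonds outstanding: weight = 56250.95442/136662.58962 = 0.4116; after-tax cost = 4.99% × (1 − 19%) = 4.0419%.
WACC = 0.5884 × 12.2100% + 0.4116 × 4.0419% = 8.8480%.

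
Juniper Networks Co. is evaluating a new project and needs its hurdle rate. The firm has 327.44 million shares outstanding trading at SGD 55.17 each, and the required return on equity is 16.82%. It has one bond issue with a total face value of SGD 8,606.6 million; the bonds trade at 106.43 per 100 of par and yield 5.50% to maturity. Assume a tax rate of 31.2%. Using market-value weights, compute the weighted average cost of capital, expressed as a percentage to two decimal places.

12.43%

Market value of equity E = 55.17 × 327.44m = 18064.8648m. Market value of debt D = 8606.6m × 106.43/100 = 9160.00438m.
Total capital V = 18064.8648 + 9160.00438 = 27224.86918.
Equity: weight = 18064.8648/27224.86918 = 0.6635; cost = 16.82%.
Bonds outstanding: weight = 9160.00438/27224.86918 = 0.3365; after-tax cost = 5.5% × (1 − 31.2%) = 3.7840%.
WACC = 0.6635 × 16.8200% + 0.3365 × 3.7840% = 12.4339%.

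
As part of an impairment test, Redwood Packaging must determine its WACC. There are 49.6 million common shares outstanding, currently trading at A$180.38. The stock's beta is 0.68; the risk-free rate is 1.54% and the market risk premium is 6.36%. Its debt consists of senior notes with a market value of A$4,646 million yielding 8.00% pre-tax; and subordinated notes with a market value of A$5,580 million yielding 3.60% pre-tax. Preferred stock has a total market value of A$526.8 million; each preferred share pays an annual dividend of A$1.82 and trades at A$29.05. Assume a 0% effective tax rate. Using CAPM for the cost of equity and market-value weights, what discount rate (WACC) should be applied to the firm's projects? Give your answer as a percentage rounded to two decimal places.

Cost of equity via CAPM: Re = 1.54% + 0.68 × 6.36% = 5.8648%.
Cost of preferred: Rp = 1.82 / 29.05 = 6.2651%.
Market value of equity E = 180.38 × 49.6m = 8946.848m.
Total capital V = 8946.848 + 526.8 + 4646 + 5580 = 19699.648.
Equity: weight = 8946.848/19699.648 = 0.4542; cost = 5.8648%.
Preferred: weight = 526.8/19699.648 = 0.0267; cost = 6.2651%.
Senior notes: weight = 4646/19699.648 = 0.2358; after-tax cost = 8% × (1 − 0%) = 8.0000%.
Subordinated notes: weight = 5580/19699.648 = 0.2833; after-tax cost = 3.6% × (1 − 0%) = 3.6000%.
WACC = 0.4542 × 5.8648% + 0.0267 × 6.2651% + 0.2358 × 8.0000% + 0.2833 × 3.6000% = 5.7376%.

5.74%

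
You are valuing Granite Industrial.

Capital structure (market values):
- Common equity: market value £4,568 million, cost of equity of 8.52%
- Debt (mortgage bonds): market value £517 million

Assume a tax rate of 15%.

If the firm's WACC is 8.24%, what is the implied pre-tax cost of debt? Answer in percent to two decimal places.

Total capital V = 4568 + 517 = 5085.
Equity weight = 4568/5085 = 0.8983.
Mortgage bonds weight = 517/5085 = 0.1017.
Equity contribution = 0.8983 × 8.52% = 7.6538%.
Remaining for debt = 8.24% − 7.6538% = 0.5862%.
Rd × (1 − 15%) × 0.1017 = 0.5862%  ⇒  Rd = 6.7836%.

6.78%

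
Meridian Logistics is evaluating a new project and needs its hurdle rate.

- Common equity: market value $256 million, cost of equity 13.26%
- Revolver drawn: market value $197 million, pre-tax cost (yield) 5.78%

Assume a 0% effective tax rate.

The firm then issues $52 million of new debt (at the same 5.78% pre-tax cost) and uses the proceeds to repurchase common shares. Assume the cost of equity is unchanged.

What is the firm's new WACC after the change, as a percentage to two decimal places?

After the change:
Total capital V = 204 + 249 = 453.
Equity: weight = 204/453 = 0.4503; cost = 13.26%.
Revolver drawn: weight = 249/453 = 0.5497; after-tax cost = 5.78% × (1 − 0%) = 5.7800%.
WACC = 0.4503 × 13.2600% + 0.5497 × 5.7800% = 9.1485%.

9.15%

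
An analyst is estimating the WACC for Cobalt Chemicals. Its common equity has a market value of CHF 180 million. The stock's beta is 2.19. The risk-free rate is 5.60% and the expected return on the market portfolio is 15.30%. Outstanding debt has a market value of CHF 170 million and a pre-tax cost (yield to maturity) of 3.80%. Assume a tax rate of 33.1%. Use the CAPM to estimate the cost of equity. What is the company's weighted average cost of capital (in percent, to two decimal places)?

15.04%

Market risk premium = 15.3% − 5.6% = 9.7%.
Cost of equity via CAPM: Re = 5.6% + 2.19 × 9.7% = 26.8430%.
Total capital V = 180 + 170 = 350.
Equity: weight = 180/350 = 0.5143; cost = 26.843%.
Debt: weight = 170/350 = 0.4857; after-tax cost = 3.8% × (1 − 33.1%) = 2.5422%.
WACC = 0.5143 × 26.8430% + 0.4857 × 2.5422% = 15.0398%.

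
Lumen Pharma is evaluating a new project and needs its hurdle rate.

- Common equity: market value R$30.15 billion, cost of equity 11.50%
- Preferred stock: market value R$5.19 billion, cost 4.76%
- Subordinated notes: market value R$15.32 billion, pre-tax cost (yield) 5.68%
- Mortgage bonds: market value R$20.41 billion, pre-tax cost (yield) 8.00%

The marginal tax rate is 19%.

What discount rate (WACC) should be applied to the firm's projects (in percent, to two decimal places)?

8.08%

Total capital V = 30.15 + 5.19 + 15.32 + 20.41 = 71.07.
Equity: weight = 30.15/71.07 = 0.4242; cost = 11.5%.
Preferred: weight = 5.19/71.07 = 0.0730; cost = 4.76%.
Subordinated notes: weight = 15.32/71.07 = 0.2156; after-tax cost = 5.68% × (1 − 19%) = 4.6008%.
Mortgage bonds: weight = 20.41/71.07 = 0.2872; after-tax cost = 8% × (1 − 19%) = 6.4800%.
WACC = 0.4242 × 11.5000% + 0.0730 × 4.7600% + 0.2156 × 4.6008% + 0.2872 × 6.4800% = 8.0789%.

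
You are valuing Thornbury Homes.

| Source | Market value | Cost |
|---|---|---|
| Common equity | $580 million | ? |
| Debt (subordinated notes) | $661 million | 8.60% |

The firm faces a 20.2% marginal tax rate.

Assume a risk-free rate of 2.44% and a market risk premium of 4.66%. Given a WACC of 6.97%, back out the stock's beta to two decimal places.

1.00

Total capital V = 580 + 661 = 1241.
Equity weight = 580/1241 = 0.4674.
Subordinated notes weight = 661/1241 = 0.5326.
Debt contribution = 0.5326 × 8.6% × (1 − 20.2%) = 3.6554%.
Required equity contribution = 6.97% − 3.6554% = 3.3146%  ⇒  Re = 7.0922%.
CAPM: 7.0922% = 2.44% + β × 4.66%  ⇒  β = 0.9983.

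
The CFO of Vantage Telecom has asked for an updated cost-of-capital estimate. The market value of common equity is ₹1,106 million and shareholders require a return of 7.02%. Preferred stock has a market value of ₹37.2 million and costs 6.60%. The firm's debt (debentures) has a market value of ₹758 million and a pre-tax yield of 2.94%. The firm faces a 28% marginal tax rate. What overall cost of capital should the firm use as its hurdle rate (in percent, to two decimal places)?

Total capital V = 1106 + 37.2 + 758 = 1901.2.
Equity: weight = 1106/1901.2 = 0.5817; cost = 7.02%.
Preferred: weight = 37.2/1901.2 = 0.0196; cost = 6.6%.
Debentures: weight = 758/1901.2 = 0.3987; after-tax cost = 2.94% × (1 − 28%) = 2.1168%.
WACC = 0.5817 × 7.0200% + 0.0196 × 6.6000% + 0.3987 × 2.1168% = 5.0569%.

5.06%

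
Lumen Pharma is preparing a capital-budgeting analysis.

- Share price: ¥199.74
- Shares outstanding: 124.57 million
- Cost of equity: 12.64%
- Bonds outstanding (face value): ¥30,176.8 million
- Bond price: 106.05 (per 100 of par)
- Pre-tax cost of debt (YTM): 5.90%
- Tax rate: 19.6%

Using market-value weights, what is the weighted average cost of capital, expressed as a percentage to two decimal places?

Market value of equity E = 199.74 × 124.57m = 24881.6118m. Market value of debt D = 30176.8m × 106.05/100 = 32002.4964m.
Total capital V = 24881.6118 + 32002.4964 = 56884.1082.
Equity: weight = 24881.6118/56884.1082 = 0.4374; cost = 12.64%.
Bonds outstanding: weight = 32002.4964/56884.1082 = 0.5626; after-tax cost = 5.9% × (1 − 19.6%) = 4.7436%.
WACC = 0.4374 × 12.6400% + 0.5626 × 4.7436% = 8.1976%.

8.20%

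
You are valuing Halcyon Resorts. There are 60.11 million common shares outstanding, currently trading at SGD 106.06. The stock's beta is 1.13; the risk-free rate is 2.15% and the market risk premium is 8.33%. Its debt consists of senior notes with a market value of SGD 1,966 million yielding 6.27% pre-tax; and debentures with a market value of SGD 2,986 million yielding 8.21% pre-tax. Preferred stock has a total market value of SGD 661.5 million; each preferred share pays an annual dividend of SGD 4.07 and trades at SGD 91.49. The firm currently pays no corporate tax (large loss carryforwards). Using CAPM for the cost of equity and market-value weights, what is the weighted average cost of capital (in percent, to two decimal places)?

Cost of equity via CAPM: Re = 2.15% + 1.13 × 8.33% = 11.5629%.
Cost of preferred: Rp = 4.07 / 91.49 = 4.4486%.
Market value of equity E = 106.06 × 60.11m = 6375.2666m.
Total capital V = 6375.2666 + 661.5 + 1966 + 2986 = 11988.7666.
Equity: weight = 6375.2666/11988.7666 = 0.5318; cost = 11.5629%.
Preferred: weight = 661.5/11988.7666 = 0.0552; cost = 4.4486%.
Senior notes: weight = 1966/11988.7666 = 0.1640; after-tax cost = 6.27% × (1 − 0%) = 6.2700%.
Debentures: weight = 2986/11988.7666 = 0.2491; after-tax cost = 8.21% × (1 − 0%) = 8.2100%.
WACC = 0.5318 × 11.5629% + 0.0552 × 4.4486% + 0.1640 × 6.2700% + 0.2491 × 8.2100% = 9.4673%.

9.47%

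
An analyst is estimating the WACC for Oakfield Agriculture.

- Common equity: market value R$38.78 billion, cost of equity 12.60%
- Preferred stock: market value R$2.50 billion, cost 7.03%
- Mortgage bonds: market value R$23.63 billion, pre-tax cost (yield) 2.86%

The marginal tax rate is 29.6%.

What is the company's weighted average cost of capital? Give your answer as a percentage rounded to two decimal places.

Total capital V = 38.78 + 2.5 + 23.63 = 64.91.
Equity: weight = 38.78/64.91 = 0.5974; cost = 12.6%.
Preferred: weight = 2.5/64.91 = 0.0385; cost = 7.03%.
Mortgage bonds: weight = 23.63/64.91 = 0.3640; after-tax cost = 2.86% × (1 − 29.6%) = 2.0134%.
WACC = 0.5974 × 12.6000% + 0.0385 × 7.0300% + 0.3640 × 2.0134% = 8.5315%.

8.53%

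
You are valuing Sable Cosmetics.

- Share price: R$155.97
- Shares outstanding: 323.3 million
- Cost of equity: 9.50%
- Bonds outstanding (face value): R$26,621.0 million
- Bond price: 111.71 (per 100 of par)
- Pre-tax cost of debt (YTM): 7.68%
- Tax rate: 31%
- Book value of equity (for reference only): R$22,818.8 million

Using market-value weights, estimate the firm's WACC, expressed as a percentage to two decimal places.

Market value of equity E = 155.97 × 323.3m = 50425.101m. Market value of debt D = 26621m × 111.71/100 = 29738.3191m.
Total capital V = 50425.101 + 29738.3191 = 80163.4201.
Equity: weight = 50425.101/80163.4201 = 0.6290; cost = 9.5%.
Bonds outstanding: weight = 29738.3191/80163.4201 = 0.3710; after-tax cost = 7.68% × (1 − 31%) = 5.2992%.
WACC = 0.6290 × 9.5000% + 0.3710 × 5.2992% = 7.9416%.

7.94%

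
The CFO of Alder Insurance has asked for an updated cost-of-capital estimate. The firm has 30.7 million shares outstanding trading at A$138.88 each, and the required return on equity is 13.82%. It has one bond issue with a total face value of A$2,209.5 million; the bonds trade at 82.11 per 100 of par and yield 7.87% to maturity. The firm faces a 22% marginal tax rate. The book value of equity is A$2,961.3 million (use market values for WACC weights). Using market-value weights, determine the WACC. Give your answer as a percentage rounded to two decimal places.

11.53%

Market value of equity E = 138.88 × 30.7m = 4263.616m. Market value of debt D = 2209.5m × 82.11/100 = 1814.22045m.
Total capital V = 4263.616 + 1814.22045 = 6077.83645.
Equity: weight = 4263.616/6077.83645 = 0.7015; cost = 13.82%.
Bonds outstanding: weight = 1814.22045/6077.83645 = 0.2985; after-tax cost = 7.87% × (1 − 22%) = 6.1386%.
WACC = 0.7015 × 13.8200% + 0.2985 × 6.1386% = 11.5271%.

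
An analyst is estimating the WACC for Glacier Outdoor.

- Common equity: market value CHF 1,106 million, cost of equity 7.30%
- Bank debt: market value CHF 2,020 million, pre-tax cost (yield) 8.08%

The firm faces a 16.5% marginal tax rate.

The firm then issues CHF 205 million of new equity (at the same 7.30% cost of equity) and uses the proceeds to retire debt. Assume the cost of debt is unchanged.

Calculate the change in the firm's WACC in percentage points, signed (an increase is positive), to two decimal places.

+0.04 pp

Current WACC:
Total capital V = 1106 + 2020 = 3126.
Equity: weight = 1106/3126 = 0.3538; cost = 7.3%.
Bank debt: weight = 2020/3126 = 0.6462; after-tax cost = 8.08% × (1 − 16.5%) = 6.7468%.
WACC = 0.3538 × 7.3000% + 0.6462 × 6.7468% = 6.9425%.
After the change:
Total capital V = 1311 + 1815 = 3126.
Equity: weight = 1311/3126 = 0.4194; cost = 7.3%.
Bank debt: weight = 1815/3126 = 0.5806; after-tax cost = 8.08% × (1 − 16.5%) = 6.7468%.
WACC = 0.4194 × 7.3000% + 0.5806 × 6.7468% = 6.9788%.
Change in WACC = 6.9788% − 6.9425% = 0.0363 pp.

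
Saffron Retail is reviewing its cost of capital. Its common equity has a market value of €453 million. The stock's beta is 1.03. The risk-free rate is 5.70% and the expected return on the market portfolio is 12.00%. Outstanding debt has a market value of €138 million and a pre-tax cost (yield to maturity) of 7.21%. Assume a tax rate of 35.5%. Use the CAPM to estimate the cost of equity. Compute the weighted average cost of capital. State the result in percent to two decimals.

10.43%

Market risk premium = 12.0% − 5.7% = 6.3%.
Cost of equity via CAPM: Re = 5.7% + 1.03 × 6.3% = 12.1890%.
Total capital V = 453 + 138 = 591.
Equity: weight = 453/591 = 0.7665; cost = 12.189%.
Debt: weight = 138/591 = 0.2335; after-tax cost = 7.21% × (1 − 35.5%) = 4.6505%.
WACC = 0.7665 × 12.1890% + 0.2335 × 4.6505% = 10.4287%.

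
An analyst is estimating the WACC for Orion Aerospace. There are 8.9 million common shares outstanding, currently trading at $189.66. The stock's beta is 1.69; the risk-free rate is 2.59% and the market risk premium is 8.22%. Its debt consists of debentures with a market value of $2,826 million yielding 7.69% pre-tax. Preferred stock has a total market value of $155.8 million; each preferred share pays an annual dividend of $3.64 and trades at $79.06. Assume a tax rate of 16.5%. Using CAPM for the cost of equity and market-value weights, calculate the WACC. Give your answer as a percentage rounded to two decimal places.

10.00%

Cost of equity via CAPM: Re = 2.59% + 1.69 × 8.22% = 16.4818%.
Cost of preferred: Rp = 3.64 / 79.06 = 4.6041%.
Market value of equity E = 189.66 × 8.9m = 1687.974m.
Total capital V = 1687.974 + 155.8 + 2826 = 4669.774.
Equity: weight = 1687.974/4669.774 = 0.3615; cost = 16.4818%.
Preferred: weight = 155.8/4669.774 = 0.0334; cost = 4.6041%.
Debentures: weight = 2826/4669.774 = 0.6052; after-tax cost = 7.69% × (1 − 16.5%) = 6.4211%.
WACC = 0.3615 × 16.4818% + 0.0334 × 4.6041% + 0.6052 × 6.4211% = 9.9971%.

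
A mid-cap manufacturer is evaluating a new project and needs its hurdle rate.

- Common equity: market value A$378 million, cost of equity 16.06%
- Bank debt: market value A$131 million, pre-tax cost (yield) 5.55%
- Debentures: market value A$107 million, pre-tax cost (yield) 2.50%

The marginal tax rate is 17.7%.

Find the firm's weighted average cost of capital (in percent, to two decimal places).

Total capital V = 378 + 131 + 107 = 616.
Equity: weight = 378/616 = 0.6136; cost = 16.06%.
Bank debt: weight = 131/616 = 0.2127; after-tax cost = 5.55% × (1 − 17.7%) = 4.5676%.
Debentures: weight = 107/616 = 0.1737; after-tax cost = 2.5% × (1 − 17.7%) = 2.0575%.
WACC = 0.6136 × 16.0600% + 0.2127 × 4.5676% + 0.1737 × 2.0575% = 11.1838%.

11.18%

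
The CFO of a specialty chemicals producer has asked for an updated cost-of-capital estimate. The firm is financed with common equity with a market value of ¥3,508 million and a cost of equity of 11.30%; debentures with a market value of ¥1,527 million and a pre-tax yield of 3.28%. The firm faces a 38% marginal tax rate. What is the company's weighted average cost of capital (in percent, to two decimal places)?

8.49%

Total capital V = 3508 + 1527 = 5035.
Equity: weight = 3508/5035 = 0.6967; cost = 11.3%.
Debentures: weight = 1527/5035 = 0.3033; after-tax cost = 3.28% × (1 − 38%) = 2.0336%.
WACC = 0.6967 × 11.3000% + 0.3033 × 2.0336% = 8.4897%.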